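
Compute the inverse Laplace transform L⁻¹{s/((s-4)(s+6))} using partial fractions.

Using partial fractions, f(t) = (4e^(4t) + 6e^(-6t))/10

Final answer: (4e^(4t) + 6e^(-6t))/10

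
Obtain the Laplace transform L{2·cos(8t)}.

L{cos(ωt)} = s/(s² + ω²), so L{cos(8t)} = s/(s² + 64). Then L{2·cos(8t)} = 2·s/(s² + 64) = 2s/(s² + 64)

Final answer: 2s/(s² + 64)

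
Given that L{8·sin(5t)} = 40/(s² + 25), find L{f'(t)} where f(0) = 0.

L{f'(t)} = s·F(s) - f(0) = s·40/(s² + 25) - 0 = 40s/(s² + 25)

Final answer: 40s/(s² + 25)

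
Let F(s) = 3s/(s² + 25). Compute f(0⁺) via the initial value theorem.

f(0⁺) = lim_{s→∞} s·3s/(s² + 25) = lim_{s→∞} 3s²/(s² + 25) = 3

Final answer: 3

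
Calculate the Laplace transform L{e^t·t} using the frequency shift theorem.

L{e^(at)·t^n} = n!/(s-a)^(n+1), so L{e^t·t} = 1/(s-1)^2

Final answer: 1/(s-1)^2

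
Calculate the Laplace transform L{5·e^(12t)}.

L{e^(at)} = 1/(s-a), so L{e^(12t)} = 1/(s-12). Then L{5·e^(12t)} = 5/(s-12)

Final answer: 5/(s-12)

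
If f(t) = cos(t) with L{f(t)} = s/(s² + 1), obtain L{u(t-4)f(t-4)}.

Time shift theorem: L{u(t-a)f(t-a)} = e^(-as)F(s). Here a=4, F(s) = s/(s² + 1), so L{u(t-4)f(t-4)} = e^(-4s)·s/(s² + 1)

Final answer: e^(-4s)·s/(s² + 1)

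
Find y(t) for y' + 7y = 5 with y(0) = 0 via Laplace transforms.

sY + 7Y = 5/s. Y = 5/(s(s+7)). Partial fractions: Y = 5/7/s - 5/7/(s+7)

Final answer: y(t) = 5/7(1 - e^(-7t))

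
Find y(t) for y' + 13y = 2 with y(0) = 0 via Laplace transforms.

sY + 13Y = 2/s. Y = 2/(s(s+13)). Partial fractions: Y = 2/13/s - 2/13/(s+13)

Final answer: y(t) = 2/13(1 - e^(-13t))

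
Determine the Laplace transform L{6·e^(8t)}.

L{e^(at)} = 1/(s-a), so L{e^(8t)} = 1/(s-8). Then L{6·e^(8t)} = 6/(s-8)

Final answer: 6/(s-8)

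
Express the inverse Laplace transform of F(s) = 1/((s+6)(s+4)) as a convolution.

1/((s+6)(s+4)) = (1/(s+6))·(1/(s+4)) = L{e^(-6t)}·L{e^(-4t)}. So f(t) = e^(-6t)*e^(-4t) = ∫₀ᵗ e^(-6τ)·e^(-4(t-τ)) dτ

Final answer: ∫₀ᵗ e^(-6τ)·e^(-4(t-τ)) dτ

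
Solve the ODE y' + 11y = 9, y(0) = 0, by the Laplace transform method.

sY + 11Y = 9/s. Y = 9/(s(s+11)). Partial fractions: Y = 9/11/s - 9/11/(s+11)

Final answer: y(t) = 9/11(1 - e^(-11t))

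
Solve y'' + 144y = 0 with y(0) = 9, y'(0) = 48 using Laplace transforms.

L{y''} + 144L{y} = 0. s²Y - 9s - 48 + 144Y = 0. Y(s² + 144) = 9s + 48. Y = (9s + 48)/(s² + 144). Inverting: y(t) = 9cos(12t) + 4sin(12t)

Final answer: y(t) = 9cos(12t) + 4sin(12t)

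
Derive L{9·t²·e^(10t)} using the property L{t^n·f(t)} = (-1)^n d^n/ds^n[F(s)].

L{e^(10t)} = 1/(s-10). d/ds[1/(s-10)] = -1/(s-10)². d²/ds²[1/(s-10)] = 2/(s-10)³. So L{t²·e^(10t)} = (-1)² · 2/(s-10)³ = 2/(s-10)³. Then L{9·t²·e^(10t)} = 9·2/(s-10)³ = 18/(s-10)³

Final answer: 18/(s-10)³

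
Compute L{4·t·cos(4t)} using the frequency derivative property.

L{cos(4t)} = s/(s² + 16). Derivative: d/ds[s/(s² + 16)] = [(s² + 16) - s·2s]/(s² + 16)² = (16 - s²)/(s² + 16)². So L{t·cos(4t)} = -F'(s) = (s² - 16)/(s² + 16)². Then L{4·t·cos(4t)} = 4·(s² - 16)/(s² + 16)²

Final answer: 4·(s² - 16)/(s² + 16)²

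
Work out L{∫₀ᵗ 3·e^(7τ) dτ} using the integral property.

L{∫₀ᵗ f(τ)dτ} = F(s)/s with F(s) = 3/(s-7), so L{∫₀ᵗ 3·e^(7τ) dτ} = 3/(s(s-7))

Final answer: 3/(s(s-7))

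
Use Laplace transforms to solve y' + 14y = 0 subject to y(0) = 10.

L{y'} + 14L{y} = 0. sY - 10 + 14Y = 0. Y(s+14) = 10. Y = 10/(s+14)

Final answer: y(t) = 10e^(-14t)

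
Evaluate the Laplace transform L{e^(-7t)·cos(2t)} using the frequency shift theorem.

Frequency shift: L{e^(at)f(t)} = F(s-a). L{e^(-7t)·cos(2t)} = (s+7)/((s+7)² + 4)

Final answer: (s+7)/((s+7)² + 4)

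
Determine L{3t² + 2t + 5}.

L{3t² + 2t + 5} = 3·2/s³ + 2/s² + 5/s = 6/s³ + 2/s² + 5/s

Final answer: 6/s³ + 2/s² + 5/s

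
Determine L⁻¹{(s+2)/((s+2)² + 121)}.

Using frequency shift: L⁻¹{(s-a)/((s-a)² + b²)} = e^(at)cos(bt). Here a=-2, b=11

Final answer: e^(-2t)·cos(11t)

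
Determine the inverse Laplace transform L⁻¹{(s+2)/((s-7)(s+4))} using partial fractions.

Using partial fractions, f(t) = (9e^(7t) + 2e^(-4t))/11

Final answer: (9e^(7t) + 2e^(-4t))/11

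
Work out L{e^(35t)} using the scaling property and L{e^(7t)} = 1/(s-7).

Using L{f(at)} = (1/a)F(s/a) with a=5 and f(t) = e^(7t): L{e^(35t)} = (1/5) · 1/((s/5)-7) = (1/5) · 5/(s-35) = 1/(s-35)

Final answer: 1/(s-35)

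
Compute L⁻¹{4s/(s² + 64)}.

This is the form c·s/(s² + a²) with a = 8, c = 4. L⁻¹ = 4·cos(8t)

Final answer: 4·cos(8t)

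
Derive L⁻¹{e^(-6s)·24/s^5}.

L⁻¹{24/s^5} = t^4. By the time shift theorem, L⁻¹{e^(-as)F(s)} = u(t-a)f(t-a) with a=6, so L⁻¹{e^(-6s)·24/s^5} = u(t-6)·(t-6)^4

Final answer: u(t-6)·(t-6)^4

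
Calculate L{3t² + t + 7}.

L{3t² + t + 7} = 3·2/s³ + 1/s² + 7/s = 6/s³ + 1/s² + 7/s

Final answer: 6/s³ + 1/s² + 7/s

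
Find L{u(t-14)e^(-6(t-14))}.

u(t-a)f(t-a) with f(t)=e^(-6t). L{e^(-6t)} = 1/(s+6). By time shift: e^(-14s)/(s+6)

Final answer: e^(-14s)/(s+6)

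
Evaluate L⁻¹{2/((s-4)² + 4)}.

Form: b/((s-a)² + b²) → e^(at)sin(bt). With a=4, b=2

Final answer: e^(4t)·sin(2t)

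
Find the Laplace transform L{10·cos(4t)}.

L{cos(ωt)} = s/(s² + ω²), so L{cos(4t)} = s/(s² + 16). Then L{10·cos(4t)} = 10·s/(s² + 16) = 10s/(s² + 16)

Final answer: 10s/(s² + 16)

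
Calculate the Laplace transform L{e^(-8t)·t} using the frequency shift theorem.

L{e^(at)·t^n} = n!/(s-a)^(n+1), so L{e^(-8t)·t} = 1/(s+8)^2

Final answer: 1/(s+8)^2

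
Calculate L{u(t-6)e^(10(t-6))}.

u(t-a)f(t-a) with f(t)=e^(10t). L{e^(10t)} = 1/(s-10). By time shift: e^(-6s)/(s-10)

Final answer: e^(-6s)/(s-10)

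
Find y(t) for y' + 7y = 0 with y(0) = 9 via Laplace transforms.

L{y'} + 7L{y} = 0. sY - 9 + 7Y = 0. Y(s+7) = 9. Y = 9/(s+7)

Final answer: y(t) = 9e^(-7t)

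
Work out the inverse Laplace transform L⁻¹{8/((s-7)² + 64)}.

Using frequency shift, L⁻¹{8/((s-7)² + 64)} = e^(7t)·sin(8t)

Final answer: e^(7t)·sin(8t)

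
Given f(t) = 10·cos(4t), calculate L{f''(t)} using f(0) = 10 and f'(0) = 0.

F(s) = 10s/(s² + 16). L{f''(t)} = s²F(s) - sf(0) - f'(0) = 10s³/(s² + 16) - 10s = (10s³ - 10s(s² + 16))/(s² + 16) = -160s/(s² + 16)

Final answer: -160s/(s² + 16)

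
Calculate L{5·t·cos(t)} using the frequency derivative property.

L{cos(t)} = s/(s² + 1). Derivative: d/ds[s/(s² + 1)] = [(s² + 1) - s·2s]/(s² + 1)² = (1 - s²)/(s² + 1)². So L{t·cos(t)} = -F'(s) = (s² - 1)/(s² + 1)². Then L{5·t·cos(t)} = 5·(s² - 1)/(s² + 1)²

Final answer: 5·(s² - 1)/(s² + 1)²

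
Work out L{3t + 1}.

L{3t + 1} = 3·L{t} + L{1} = 3/s² + 1/s

Final answer: 3/s² + 1/s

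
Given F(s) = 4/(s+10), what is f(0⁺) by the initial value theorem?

f(0⁺) = lim_{s→∞} s·4/(s+10) = lim_{s→∞} 4s/(s+10) = 4

Final answer: 4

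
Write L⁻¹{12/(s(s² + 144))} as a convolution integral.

12/(s(s² + 144)) = (1/s)·(12/(s² + 144)) = L{1}·L{sin(12t)}. So f(t) = 1*(sin(12t)) = ∫₀ᵗ sin(12τ) dτ

Final answer: ∫₀ᵗ sin(12τ) dτ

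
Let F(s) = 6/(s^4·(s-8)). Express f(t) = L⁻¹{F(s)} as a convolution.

6/(s^4·(s-8)) = (6/s^4)·(1/(s-8)) = L{t^3}·L{e^(8t)}. So f(t) = t^3*e^(8t) = ∫₀ᵗ τ^3·e^(8(t-τ)) dτ

Final answer: ∫₀ᵗ τ^3·e^(8(t-τ)) dτ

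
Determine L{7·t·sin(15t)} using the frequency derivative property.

L{sin(15t)} = 15/(s² + 225). By L{t·f(t)} = -F'(s): -d/ds[15/(s² + 225)] = -(15)·(-2s)/(s² + 225)² = 30s/(s² + 225)². Then L{7·t·sin(15t)} = 7·30s/(s² + 225)² = 210s/(s² + 225)²

Final answer: 210s/(s² + 225)²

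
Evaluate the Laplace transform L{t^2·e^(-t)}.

L{t^n·e^(at)} = n!/(s-a)^(n+1), so L{t^2·e^(-t)} = 2/(s+1)^3

Final answer: 2/(s+1)^3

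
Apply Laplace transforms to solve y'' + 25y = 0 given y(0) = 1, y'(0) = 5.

L{y''} + 25L{y} = 0. s²Y - s - 5 + 25Y = 0. Y(s² + 25) = s + 5. Y = (s + 5)/(s² + 25). Inverting: y(t) = cos(5t) + sin(5t)

Final answer: y(t) = cos(5t) + sin(5t)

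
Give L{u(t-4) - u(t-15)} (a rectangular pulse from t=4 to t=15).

L{u(t-a)} = e^(-as)/s. L{u(t-4) - u(t-15)} = (e^(-4s) - e^(-15s))/s

Final answer: (e^(-4s) - e^(-15s))/s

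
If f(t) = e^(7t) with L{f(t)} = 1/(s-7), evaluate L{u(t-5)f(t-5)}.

Time shift theorem: L{u(t-a)f(t-a)} = e^(-as)F(s). Here a=5, F(s) = 1/(s-7), so L{u(t-5)f(t-5)} = e^(-5s)·1/(s-7)

Final answer: e^(-5s)·1/(s-7)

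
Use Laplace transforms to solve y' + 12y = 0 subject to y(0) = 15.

L{y'} + 12L{y} = 0. sY - 15 + 12Y = 0. Y(s+12) = 15. Y = 15/(s+12)

Final answer: y(t) = 15e^(-12t)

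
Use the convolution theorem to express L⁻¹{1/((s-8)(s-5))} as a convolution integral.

1/((s-8)(s-5)) = (1/(s-8))·(1/(s-5)) = L{e^(8t)}·L{e^(5t)}. So f(t) = e^(8t)*e^(5t) = ∫₀ᵗ e^(8τ)·e^(5(t-τ)) dτ

Final answer: ∫₀ᵗ e^(8τ)·e^(5(t-τ)) dτ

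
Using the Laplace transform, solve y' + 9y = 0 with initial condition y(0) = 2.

L{y'} + 9L{y} = 0. sY - 2 + 9Y = 0. Y(s+9) = 2. Y = 2/(s+9)

Final answer: y(t) = 2e^(-9t)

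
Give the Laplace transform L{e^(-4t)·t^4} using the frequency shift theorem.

L{e^(at)·t^n} = n!/(s-a)^(n+1), so L{e^(-4t)·t^4} = 24/(s+4)^5

Final answer: 24/(s+4)^5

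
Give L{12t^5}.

L{t^n} = n!/s^(n+1). So L{12t^5} = 12·5!/s^6 = 1440/s^6

Final answer: 1440/s^6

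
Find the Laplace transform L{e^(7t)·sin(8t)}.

L{e^(at)·sin(ωt)} = ω/((s-a)² + ω²), so L{e^(7t)·sin(8t)} = 8/((s-7)² + 64)

Final answer: 8/((s-7)² + 64)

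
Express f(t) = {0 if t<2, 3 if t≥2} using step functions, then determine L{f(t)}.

f(t) = 3·u(t-2). L{u(t-2)} = e^(-2s)/s, so L{f(t)} = 3·e^(-2s)/s

Final answer: 3·e^(-2s)/s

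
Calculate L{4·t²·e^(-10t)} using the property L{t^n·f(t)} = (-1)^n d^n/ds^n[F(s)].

L{e^(-10t)} = 1/(s+10). d/ds[1/(s+10)] = -1/(s+10)². d²/ds²[1/(s+10)] = 2/(s+10)³. So L{t²·e^(-10t)} = (-1)² · 2/(s+10)³ = 2/(s+10)³. Then L{4·t²·e^(-10t)} = 4·2/(s+10)³ = 8/(s+10)³

Final answer: 8/(s+10)³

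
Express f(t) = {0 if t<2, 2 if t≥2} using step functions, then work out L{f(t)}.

f(t) = 2·u(t-2). L{u(t-2)} = e^(-2s)/s, so L{f(t)} = 2·e^(-2s)/s

Final answer: 2·e^(-2s)/s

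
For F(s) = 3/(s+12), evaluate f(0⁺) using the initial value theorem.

f(0⁺) = lim_{s→∞} s·3/(s+12) = lim_{s→∞} 3s/(s+12) = 3

Final answer: 3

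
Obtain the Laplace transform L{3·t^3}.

L{t^n} = n!/s^(n+1), so L{t^3} = 6/s^4. Then L{3·t^3} = 3·6/s^4 = 18/s^4

Final answer: 18/s^4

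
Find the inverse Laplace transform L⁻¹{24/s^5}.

L⁻¹{n!/s^(n+1)} = t^n with n=4. So L⁻¹{24/s^5} = t^4

Final answer: t^4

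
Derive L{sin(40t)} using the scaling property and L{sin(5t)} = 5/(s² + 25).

Using L{f(at)} = (1/a)F(s/a) with a=8: L{sin(40t)} = (1/8) · 5/((s/8)² + 25) = (1/8) · 5·64/(s² + 1600) = 40/(s² + 1600)

Final answer: 40/(s² + 1600)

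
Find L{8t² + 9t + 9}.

L{8t² + 9t + 9} = 8·2/s³ + 9/s² + 9/s = 16/s³ + 9/s² + 9/s

Final answer: 16/s³ + 9/s² + 9/s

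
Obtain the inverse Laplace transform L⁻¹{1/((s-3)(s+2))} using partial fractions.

Decompose: A/(s-3) + B/(s+2). A = 1/5, B = -1/5. f(t) = (e^(3t) - e^(-2t))/5

Final answer: (e^(3t) - e^(-2t))/5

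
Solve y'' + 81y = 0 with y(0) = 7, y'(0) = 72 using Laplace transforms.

L{y''} + 81L{y} = 0. s²Y - 7s - 72 + 81Y = 0. Y(s² + 81) = 7s + 72. Y = (7s + 72)/(s² + 81). Inverting: y(t) = 7cos(9t) + 8sin(9t)

Final answer: y(t) = 7cos(9t) + 8sin(9t)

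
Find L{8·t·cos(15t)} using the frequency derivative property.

L{cos(15t)} = s/(s² + 225). Derivative: d/ds[s/(s² + 225)] = [(s² + 225) - s·2s]/(s² + 225)² = (225 - s²)/(s² + 225)². So L{t·cos(15t)} = -F'(s) = (s² - 225)/(s² + 225)². Then L{8·t·cos(15t)} = 8·(s² - 225)/(s² + 225)²

Final answer: 8·(s² - 225)/(s² + 225)²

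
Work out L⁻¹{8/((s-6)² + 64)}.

Form: b/((s-a)² + b²) → e^(at)sin(bt). With a=6, b=8

Final answer: e^(6t)·sin(8t)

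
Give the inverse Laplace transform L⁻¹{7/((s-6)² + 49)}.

Using frequency shift, L⁻¹{7/((s-6)² + 49)} = e^(6t)·sin(7t)

Final answer: e^(6t)·sin(7t)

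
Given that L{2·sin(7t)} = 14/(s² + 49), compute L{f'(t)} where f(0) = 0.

L{f'(t)} = s·F(s) - f(0) = s·14/(s² + 49) - 0 = 14s/(s² + 49)

Final answer: 14s/(s² + 49)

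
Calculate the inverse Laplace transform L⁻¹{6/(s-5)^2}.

L⁻¹{n!/(s-a)^(n+1)} = t^n·e^(at) with n=1, a=5. So L⁻¹{1/(s-5)^2} = t·e^(5t), and L⁻¹{6/(s-5)^2} = (6/1)·t·e^(5t) = 6·t·e^(5t)

Final answer: 6·t·e^(5t)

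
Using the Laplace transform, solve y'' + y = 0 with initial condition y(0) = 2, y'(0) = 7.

L{y''} + 1L{y} = 0. s²Y - 2s - 7 + Y = 0. Y(s² + 1) = 2s + 7. Y = (2s + 7)/(s² + 1). Inverting: y(t) = 2cos(t) + 7sin(t)

Final answer: y(t) = 2cos(t) + 7sin(t)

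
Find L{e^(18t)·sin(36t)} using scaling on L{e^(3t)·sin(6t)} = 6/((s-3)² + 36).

Scaling with a=6: L{e^(18t)·sin(36t)} = (1/6) · 6/((s/6-3)² + 36). Simplifying: 36/((s-18)² + 1296)

Final answer: 36/((s-18)² + 1296)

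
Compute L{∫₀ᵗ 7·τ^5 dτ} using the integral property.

L{∫₀ᵗ f(τ)dτ} = F(s)/s with f(t) = 7t^5. F(s) = 840/s^6, so L{∫₀ᵗ 7·τ^5 dτ} = (840/s^6)/s = 840/s^7. (Check: ∫₀ᵗ 7·τ^5 dτ = 7t^6/6.)

Final answer: 840/s^7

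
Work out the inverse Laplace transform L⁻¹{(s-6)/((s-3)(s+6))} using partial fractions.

Using partial fractions, f(t) = (-3e^(3t) + 12e^(-6t))/9

Final answer: (-3e^(3t) + 12e^(-6t))/9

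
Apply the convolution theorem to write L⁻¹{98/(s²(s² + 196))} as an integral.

98/(s²(s² + 196)) = (1/s²)·(98/(s² + 196)) = L{t}·L{7·sin(14t)}. So f(t) = t*(7·sin(14t)) = ∫₀ᵗ 7τ·sin(14(t-τ)) dτ

Final answer: ∫₀ᵗ 7τ·sin(14(t-τ)) dτ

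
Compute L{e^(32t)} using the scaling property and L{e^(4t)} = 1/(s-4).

Using L{f(at)} = (1/a)F(s/a) with a=8 and f(t) = e^(4t): L{e^(32t)} = (1/8) · 1/((s/8)-4) = (1/8) · 8/(s-32) = 1/(s-32)

Final answer: 1/(s-32)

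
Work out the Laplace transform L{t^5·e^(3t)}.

L{t^n·e^(at)} = n!/(s-a)^(n+1), so L{t^5·e^(3t)} = 120/(s-3)^6

Final answer: 120/(s-3)^6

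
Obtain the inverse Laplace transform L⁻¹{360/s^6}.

L⁻¹{n!/s^(n+1)} = t^n with n=5. So L⁻¹{120/s^6} = t^5, and L⁻¹{360/s^6} = (360/120)·t^5 = 3·t^5

Final answer: 3·t^5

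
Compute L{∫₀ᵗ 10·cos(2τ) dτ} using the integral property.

L{∫₀ᵗ f(τ)dτ} = F(s)/s with F(s) = 10s/(s² + 4), so the result is (10s/(s² + 4))/s = 10/(s² + 4)

Final answer: 10/(s² + 4)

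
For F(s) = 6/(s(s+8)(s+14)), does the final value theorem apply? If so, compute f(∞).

Poles of sF(s) = 6/((s+8)(s+14)) are at s = -8 and s = -14, both in the left half-plane. Theorem applies. f(∞) = lim_{s→0} sF(s) = 6/(8·14) = 3/56

Final answer: 3/56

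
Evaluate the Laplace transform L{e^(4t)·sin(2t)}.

L{e^(at)·sin(ωt)} = ω/((s-a)² + ω²), so L{e^(4t)·sin(2t)} = 2/((s-4)² + 4)

Final answer: 2/((s-4)² + 4)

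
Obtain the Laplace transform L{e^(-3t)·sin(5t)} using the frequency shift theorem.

Frequency shift: L{e^(at)f(t)} = F(s-a). L{e^(-3t)·sin(5t)} = 5/((s+3)² + 25)

Final answer: 5/((s+3)² + 25)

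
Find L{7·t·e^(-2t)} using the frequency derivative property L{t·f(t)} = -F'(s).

L{e^(-2t)} = 1/(s+2). By frequency derivative: L{t·e^(-2t)} = -d/ds[1/(s+2)] = -(-1)/(s+2)² = 1/(s+2)². Then L{7·t·e^(-2t)} = 7·1/(s+2)² = 7/(s+2)²

Final answer: 7/(s+2)²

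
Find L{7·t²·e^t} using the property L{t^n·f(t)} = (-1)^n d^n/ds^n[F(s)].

L{e^t} = 1/(s-1). d/ds[1/(s-1)] = -1/(s-1)². d²/ds²[1/(s-1)] = 2/(s-1)³. So L{t²·e^t} = (-1)² · 2/(s-1)³ = 2/(s-1)³. Then L{7·t²·e^t} = 7·2/(s-1)³ = 14/(s-1)³

Final answer: 14/(s-1)³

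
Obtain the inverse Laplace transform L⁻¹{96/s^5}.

L⁻¹{n!/s^(n+1)} = t^n with n=4. So L⁻¹{24/s^5} = t^4, and L⁻¹{96/s^5} = (96/24)·t^4 = 4·t^4

Final answer: 4·t^4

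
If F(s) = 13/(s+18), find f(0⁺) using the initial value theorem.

f(0⁺) = lim_{s→∞} s·13/(s+18) = lim_{s→∞} 13s/(s+18) = 13

Final answer: 13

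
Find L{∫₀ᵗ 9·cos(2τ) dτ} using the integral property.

L{∫₀ᵗ f(τ)dτ} = F(s)/s with F(s) = 9s/(s² + 4), so the result is (9s/(s² + 4))/s = 9/(s² + 4)

Final answer: 9/(s² + 4)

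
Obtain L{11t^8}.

L{t^n} = n!/s^(n+1). So L{11t^8} = 11·8!/s^9 = 443520/s^9

Final answer: 443520/s^9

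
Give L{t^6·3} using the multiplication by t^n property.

L{3} = 3/s. d^1/ds^1[1/s] = -1/s². d^2/ds^2[1/s] = 2/s^3. d^3/ds^3[1/s] = -6/s^4. d^4/ds^4[1/s] = 24/s^5. d^5/ds^5[1/s] = -120/s^6. d^6/ds^6[1/s] = 720/s^7. So L{t^6} = (-1)^{6}·720/s^7 = 720/s^7. Then L{t^6·3} = 3·720/s^7 = 2160/s^7

Final answer: 2160/s^7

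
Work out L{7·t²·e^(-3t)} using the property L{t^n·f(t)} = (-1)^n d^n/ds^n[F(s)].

L{e^(-3t)} = 1/(s+3). d/ds[1/(s+3)] = -1/(s+3)². d²/ds²[1/(s+3)] = 2/(s+3)³. So L{t²·e^(-3t)} = (-1)² · 2/(s+3)³ = 2/(s+3)³. Then L{7·t²·e^(-3t)} = 7·2/(s+3)³ = 14/(s+3)³

Final answer: 14/(s+3)³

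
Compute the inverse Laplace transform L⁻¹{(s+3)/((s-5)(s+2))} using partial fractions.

Using partial fractions, f(t) = (8e^(5t) - e^(-2t))/7

Final answer: (8e^(5t) - e^(-2t))/7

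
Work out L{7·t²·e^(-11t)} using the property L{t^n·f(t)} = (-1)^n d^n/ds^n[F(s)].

L{e^(-11t)} = 1/(s+11). d/ds[1/(s+11)] = -1/(s+11)². d²/ds²[1/(s+11)] = 2/(s+11)³. So L{t²·e^(-11t)} = (-1)² · 2/(s+11)³ = 2/(s+11)³. Then L{7·t²·e^(-11t)} = 7·2/(s+11)³ = 14/(s+11)³

Final answer: 14/(s+11)³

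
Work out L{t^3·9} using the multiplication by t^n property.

L{9} = 9/s. d^1/ds^1[1/s] = -1/s². d^2/ds^2[1/s] = 2/s^3. d^3/ds^3[1/s] = -6/s^4. So L{t^3} = (-1)^{3}·-6/s^4 = 6/s^4. Then L{t^3·9} = 9·6/s^4 = 54/s^4

Final answer: 54/s^4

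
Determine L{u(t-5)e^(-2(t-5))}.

u(t-a)f(t-a) with f(t)=e^(-2t). L{e^(-2t)} = 1/(s+2). By time shift: e^(-5s)/(s+2)

Final answer: e^(-5s)/(s+2)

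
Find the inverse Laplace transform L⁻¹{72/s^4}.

L⁻¹{n!/s^(n+1)} = t^n with n=3. So L⁻¹{6/s^4} = t^3, and L⁻¹{72/s^4} = (72/6)·t^3 = 12·t^3

Final answer: 12·t^3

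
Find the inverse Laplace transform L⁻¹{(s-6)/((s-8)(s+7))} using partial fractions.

Using partial fractions, f(t) = (2e^(8t) + 13e^(-7t))/15

Final answer: (2e^(8t) + 13e^(-7t))/15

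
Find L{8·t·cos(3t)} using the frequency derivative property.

L{cos(3t)} = s/(s² + 9). Derivative: d/ds[s/(s² + 9)] = [(s² + 9) - s·2s]/(s² + 9)² = (9 - s²)/(s² + 9)². So L{t·cos(3t)} = -F'(s) = (s² - 9)/(s² + 9)². Then L{8·t·cos(3t)} = 8·(s² - 9)/(s² + 9)²

Final answer: 8·(s² - 9)/(s² + 9)²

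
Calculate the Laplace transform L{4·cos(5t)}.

L{cos(ωt)} = s/(s² + ω²), so L{cos(5t)} = s/(s² + 25). Then L{4·cos(5t)} = 4·s/(s² + 25) = 4s/(s² + 25)

Final answer: 4s/(s² + 25)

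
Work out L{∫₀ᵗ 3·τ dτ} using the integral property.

L{∫₀ᵗ f(τ)dτ} = F(s)/s with f(t) = 3t. F(s) = 3/s^2, so L{∫₀ᵗ 3·τ dτ} = (3/s^2)/s = 3/s^3. (Check: ∫₀ᵗ 3·τ dτ = 3t^2/2.)

Final answer: 3/s^3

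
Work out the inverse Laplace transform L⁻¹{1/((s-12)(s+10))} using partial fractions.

Decompose: A/(s-12) + B/(s+10). A = 1/22, B = -1/22. f(t) = (e^(12t) - e^(-10t))/22

Final answer: (e^(12t) - e^(-10t))/22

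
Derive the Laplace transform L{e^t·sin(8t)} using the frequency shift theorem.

Frequency shift: L{e^(at)f(t)} = F(s-a). L{e^t·sin(8t)} = 8/((s-1)² + 64)

Final answer: 8/((s-1)² + 64)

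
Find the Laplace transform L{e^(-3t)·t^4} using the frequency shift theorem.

L{e^(at)·t^n} = n!/(s-a)^(n+1), so L{e^(-3t)·t^4} = 24/(s+3)^5

Final answer: 24/(s+3)^5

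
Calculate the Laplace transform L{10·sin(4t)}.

L{sin(ωt)} = ω/(s² + ω²), so L{sin(4t)} = 4/(s² + 16). Then L{10·sin(4t)} = 10·4/(s² + 16) = 40/(s² + 16)

Final answer: 40/(s² + 16)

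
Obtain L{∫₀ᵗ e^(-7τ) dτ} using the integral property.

L{∫₀ᵗ f(τ)dτ} = F(s)/s with F(s) = 1/(s+7), so L{∫₀ᵗ e^(-7τ) dτ} = 1/(s(s+7))

Final answer: 1/(s(s+7))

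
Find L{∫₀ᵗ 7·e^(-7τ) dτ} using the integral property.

L{∫₀ᵗ f(τ)dτ} = F(s)/s with F(s) = 7/(s+7), so L{∫₀ᵗ 7·e^(-7τ) dτ} = 7/(s(s+7))

Final answer: 7/(s(s+7))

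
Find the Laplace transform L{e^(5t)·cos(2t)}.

L{e^(at)·cos(ωt)} = (s-a)/((s-a)² + ω²), so L{e^(5t)·cos(2t)} = (s-5)/((s-5)² + 4)

Final answer: (s-5)/((s-5)² + 4)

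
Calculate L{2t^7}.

L{t^n} = n!/s^(n+1). So L{2t^7} = 2·7!/s^8 = 10080/s^8

Final answer: 10080/s^8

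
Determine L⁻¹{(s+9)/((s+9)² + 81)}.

Using frequency shift: L⁻¹{(s-a)/((s-a)² + b²)} = e^(at)cos(bt). Here a=-9, b=9

Final answer: e^(-9t)·cos(9t)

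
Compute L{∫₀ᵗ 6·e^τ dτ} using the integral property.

L{∫₀ᵗ f(τ)dτ} = F(s)/s with F(s) = 6/(s-1), so L{∫₀ᵗ 6·e^τ dτ} = 6/(s(s-1))

Final answer: 6/(s(s-1))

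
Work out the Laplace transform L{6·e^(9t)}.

L{e^(at)} = 1/(s-a), so L{e^(9t)} = 1/(s-9). Then L{6·e^(9t)} = 6/(s-9)

Final answer: 6/(s-9)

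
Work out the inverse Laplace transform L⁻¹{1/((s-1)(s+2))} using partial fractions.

Decompose: A/(s-1) + B/(s+2). A = 1/3, B = -1/3. f(t) = (e^t - e^(-2t))/3

Final answer: (e^t - e^(-2t))/3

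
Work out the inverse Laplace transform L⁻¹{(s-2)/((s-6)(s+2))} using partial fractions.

Using partial fractions, f(t) = (4e^(6t) + 4e^(-2t))/8

Final answer: (4e^(6t) + 4e^(-2t))/8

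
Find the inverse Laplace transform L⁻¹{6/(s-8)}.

L⁻¹{1/(s-a)} = e^(at), so L⁻¹{1/(s-8)} = e^(8t), and L⁻¹{6/(s-8)} = 6·e^(8t)

Final answer: 6·e^(8t)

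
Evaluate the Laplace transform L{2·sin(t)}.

L{sin(ωt)} = ω/(s² + ω²), so L{sin(t)} = 1/(s² + 1). Then L{2·sin(t)} = 2·1/(s² + 1) = 2/(s² + 1)

Final answer: 2/(s² + 1)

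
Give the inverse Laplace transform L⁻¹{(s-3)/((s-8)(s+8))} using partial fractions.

Using partial fractions, f(t) = (5e^(8t) + 11e^(-8t))/16

Final answer: (5e^(8t) + 11e^(-8t))/16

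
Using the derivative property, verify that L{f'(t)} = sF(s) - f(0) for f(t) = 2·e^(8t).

f'(t) = 16e^(8t). Direct: L{f'(t)} = 16/(s-8). Property: s·2/(s-8) - 2 = (2s - 2(s-8))/(s-8) = 16/(s-8). ✓

Final answer: 16/(s-8)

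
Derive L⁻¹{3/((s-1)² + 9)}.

Form: b/((s-a)² + b²) → e^(at)sin(bt). With a=1, b=3

Final answer: e^t·sin(3t)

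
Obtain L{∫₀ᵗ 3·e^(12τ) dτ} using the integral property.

L{∫₀ᵗ f(τ)dτ} = F(s)/s with F(s) = 3/(s-12), so L{∫₀ᵗ 3·e^(12τ) dτ} = 3/(s(s-12))

Final answer: 3/(s(s-12))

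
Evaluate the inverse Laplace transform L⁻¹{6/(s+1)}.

L⁻¹{1/(s-a)} = e^(at), so L⁻¹{1/(s+1)} = e^(-t), and L⁻¹{6/(s+1)} = 6·e^(-t)

Final answer: 6·e^(-t)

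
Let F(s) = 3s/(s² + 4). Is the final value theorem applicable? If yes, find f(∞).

The final value theorem requires all poles of sF(s) in the left half-plane. sF(s) = 3s²/(s² + 4) has poles at s = ±2i (imaginary axis). Theorem does NOT apply (oscillatory system).

Final answer: Not applicable (oscillatory)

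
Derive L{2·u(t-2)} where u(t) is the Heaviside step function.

L{u(t-a)} = e^(-as)/s. Here a=2, so L{u(t-2)} = e^(-2s)/s, and L{2·u(t-2)} = 2·e^(-2s)/s

Final answer: 2·e^(-2s)/s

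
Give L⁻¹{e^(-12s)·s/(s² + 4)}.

L⁻¹{s/(s² + 4)} = cos(2t). By the time shift theorem, L⁻¹{e^(-as)F(s)} = u(t-a)f(t-a) with a=12, so L⁻¹{e^(-12s)·s/(s² + 4)} = u(t-12)·cos(2(t-12))

Final answer: u(t-12)·cos(2(t-12))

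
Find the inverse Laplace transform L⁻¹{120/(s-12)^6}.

L⁻¹{n!/(s-a)^(n+1)} = t^n·e^(at), so L⁻¹{120/(s-12)^6} = t^5·e^(12t)

Final answer: t^5·e^(12t)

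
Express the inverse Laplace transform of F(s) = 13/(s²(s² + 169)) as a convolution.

13/(s²(s² + 169)) = (1/s²)·(13/(s² + 169)) = L{t}·L{sin(13t)}. So f(t) = t*(sin(13t)) = ∫₀ᵗ τ·sin(13(t-τ)) dτ

Final answer: ∫₀ᵗ τ·sin(13(t-τ)) dτ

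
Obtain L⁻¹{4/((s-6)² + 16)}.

Form: b/((s-a)² + b²) → e^(at)sin(bt). With a=6, b=4

Final answer: e^(6t)·sin(4t)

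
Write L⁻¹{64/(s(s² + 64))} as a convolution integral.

64/(s(s² + 64)) = (1/s)·(64/(s² + 64)) = L{1}·L{8·sin(8t)}. So f(t) = 1*(8·sin(8t)) = ∫₀ᵗ 8·sin(8τ) dτ

Final answer: ∫₀ᵗ 8·sin(8τ) dτ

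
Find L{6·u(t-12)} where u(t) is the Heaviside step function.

L{u(t-a)} = e^(-as)/s. Here a=12, so L{u(t-12)} = e^(-12s)/s, and L{6·u(t-12)} = 6·e^(-12s)/s

Final answer: 6·e^(-12s)/s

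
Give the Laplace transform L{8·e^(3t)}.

L{e^(at)} = 1/(s-a), so L{e^(3t)} = 1/(s-3). Then L{8·e^(3t)} = 8/(s-3)

Final answer: 8/(s-3)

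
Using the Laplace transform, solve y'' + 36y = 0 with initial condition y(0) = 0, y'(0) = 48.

L{y''} + 36L{y} = 0. s²Y - 0 - 48 + 36Y = 0. Y(s² + 36) = 48. Y = (48)/(s² + 36). Inverting: y(t) = 8sin(6t)

Final answer: y(t) = 8sin(6t)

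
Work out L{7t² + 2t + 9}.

L{7t² + 2t + 9} = 7·2/s³ + 2/s² + 9/s = 14/s³ + 2/s² + 9/s

Final answer: 14/s³ + 2/s² + 9/s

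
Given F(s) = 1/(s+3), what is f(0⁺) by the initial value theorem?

f(0⁺) = lim_{s→∞} s·1/(s+3) = lim_{s→∞} s/(s+3) = 1

Final answer: 1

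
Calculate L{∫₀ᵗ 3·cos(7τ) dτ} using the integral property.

L{∫₀ᵗ f(τ)dτ} = F(s)/s with F(s) = 3s/(s² + 49), so the result is (3s/(s² + 49))/s = 3/(s² + 49)

Final answer: 3/(s² + 49)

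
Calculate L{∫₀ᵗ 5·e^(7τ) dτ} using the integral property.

L{∫₀ᵗ f(τ)dτ} = F(s)/s with F(s) = 5/(s-7), so L{∫₀ᵗ 5·e^(7τ) dτ} = 5/(s(s-7))

Final answer: 5/(s(s-7))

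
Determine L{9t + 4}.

L{9t + 4} = 9·L{t} + 4·L{1} = 9/s² + 4/s

Final answer: 9/s² + 4/s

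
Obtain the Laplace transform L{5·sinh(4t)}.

L{sinh(ωt)} = ω/(s² - ω²), so L{sinh(4t)} = 4/(s² - 16). Then L{5·sinh(4t)} = 5·4/(s² - 16) = 20/(s² - 16)

Final answer: 20/(s² - 16)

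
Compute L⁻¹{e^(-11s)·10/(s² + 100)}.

L⁻¹{10/(s² + 100)} = sin(10t). By the time shift theorem, L⁻¹{e^(-as)F(s)} = u(t-a)f(t-a) with a=11, so L⁻¹{e^(-11s)·10/(s² + 100)} = u(t-11)·sin(10(t-11))

Final answer: u(t-11)·sin(10(t-11))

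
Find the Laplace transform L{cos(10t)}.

L{cos(ωt)} = s/(s² + ω²), so L{cos(10t)} = s/(s² + 100)

Final answer: s/(s² + 100)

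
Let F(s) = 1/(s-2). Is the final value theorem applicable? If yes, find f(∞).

sF(s) = s/(s-2) has a pole at s = 2 in the right half-plane. Theorem does NOT apply (unstable system; f(t) = e^(2t) grows without bound).

Final answer: Not applicable (unstable)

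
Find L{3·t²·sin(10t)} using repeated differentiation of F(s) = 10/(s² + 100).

F(s) = 10/(s² + 100). F'(s) = -20s/(s² + 100)². F''(s) = -20(100 - 3s²)/(s² + 100)³ = (60s² - 2000)/(s² + 100)³. So L{t²·sin(10t)} = (-1)² F''(s) = (60s² - 2000)/(s² + 100)³. Then L{3·t²·sin(10t)} = 3·(60s² - 2000)/(s² + 100)³ = (180s² - 6000)/(s² + 100)³

Final answer: (180s² - 6000)/(s² + 100)³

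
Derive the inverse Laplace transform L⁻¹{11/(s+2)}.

L⁻¹{1/(s-a)} = e^(at), so L⁻¹{1/(s+2)} = e^(-2t), and L⁻¹{11/(s+2)} = 11·e^(-2t)

Final answer: 11·e^(-2t)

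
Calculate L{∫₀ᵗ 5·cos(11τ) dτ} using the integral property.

L{∫₀ᵗ f(τ)dτ} = F(s)/s with F(s) = 5s/(s² + 121), so the result is (5s/(s² + 121))/s = 5/(s² + 121)

Final answer: 5/(s² + 121)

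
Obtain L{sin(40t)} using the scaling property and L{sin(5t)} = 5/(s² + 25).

Using L{f(at)} = (1/a)F(s/a) with a=8: L{sin(40t)} = (1/8) · 5/((s/8)² + 25) = (1/8) · 5·64/(s² + 1600) = 40/(s² + 1600)

Final answer: 40/(s² + 1600)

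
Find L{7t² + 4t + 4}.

L{7t² + 4t + 4} = 7·2/s³ + 4/s² + 4/s = 14/s³ + 4/s² + 4/s

Final answer: 14/s³ + 4/s² + 4/s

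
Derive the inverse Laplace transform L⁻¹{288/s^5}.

L⁻¹{n!/s^(n+1)} = t^n with n=4. So L⁻¹{24/s^5} = t^4, and L⁻¹{288/s^5} = (288/24)·t^4 = 12·t^4

Final answer: 12·t^4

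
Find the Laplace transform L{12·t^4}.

L{t^n} = n!/s^(n+1), so L{t^4} = 24/s^5. Then L{12·t^4} = 12·24/s^5 = 288/s^5

Final answer: 288/s^5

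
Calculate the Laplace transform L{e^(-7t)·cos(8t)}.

L{e^(at)·cos(ωt)} = (s-a)/((s-a)² + ω²), so L{e^(-7t)·cos(8t)} = (s+7)/((s+7)² + 64)

Final answer: (s+7)/((s+7)² + 64)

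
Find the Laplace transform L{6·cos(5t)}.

L{cos(ωt)} = s/(s² + ω²), so L{cos(5t)} = s/(s² + 25). Then L{6·cos(5t)} = 6·s/(s² + 25) = 6s/(s² + 25)

Final answer: 6s/(s² + 25)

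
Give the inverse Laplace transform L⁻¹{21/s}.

L⁻¹{c/s} = c, so L⁻¹{21/s} = 21

Final answer: 21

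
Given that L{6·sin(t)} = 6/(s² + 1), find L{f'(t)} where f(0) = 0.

L{f'(t)} = s·F(s) - f(0) = s·6/(s² + 1) - 0 = 6s/(s² + 1)

Final answer: 6s/(s² + 1)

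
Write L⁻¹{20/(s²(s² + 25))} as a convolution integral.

20/(s²(s² + 25)) = (1/s²)·(20/(s² + 25)) = L{t}·L{4·sin(5t)}. So f(t) = t*(4·sin(5t)) = ∫₀ᵗ 4τ·sin(5(t-τ)) dτ

Final answer: ∫₀ᵗ 4τ·sin(5(t-τ)) dτ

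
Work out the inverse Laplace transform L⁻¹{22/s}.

L⁻¹{c/s} = c, so L⁻¹{22/s} = 22

Final answer: 22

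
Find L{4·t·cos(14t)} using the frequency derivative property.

L{cos(14t)} = s/(s² + 196). Derivative: d/ds[s/(s² + 196)] = [(s² + 196) - s·2s]/(s² + 196)² = (196 - s²)/(s² + 196)². So L{t·cos(14t)} = -F'(s) = (s² - 196)/(s² + 196)². Then L{4·t·cos(14t)} = 4·(s² - 196)/(s² + 196)²

Final answer: 4·(s² - 196)/(s² + 196)²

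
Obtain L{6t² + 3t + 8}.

L{6t² + 3t + 8} = 6·2/s³ + 3/s² + 8/s = 12/s³ + 3/s² + 8/s

Final answer: 12/s³ + 3/s² + 8/s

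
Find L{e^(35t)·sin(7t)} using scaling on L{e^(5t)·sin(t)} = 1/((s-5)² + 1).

Scaling with a=7: L{e^(35t)·sin(7t)} = (1/7) · 1/((s/7-5)² + 1). Simplifying: 7/((s-35)² + 49)

Final answer: 7/((s-35)² + 49)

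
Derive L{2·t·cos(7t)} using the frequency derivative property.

L{cos(7t)} = s/(s² + 49). Derivative: d/ds[s/(s² + 49)] = [(s² + 49) - s·2s]/(s² + 49)² = (49 - s²)/(s² + 49)². So L{t·cos(7t)} = -F'(s) = (s² - 49)/(s² + 49)². Then L{2·t·cos(7t)} = 2·(s² - 49)/(s² + 49)²

Final answer: 2·(s² - 49)/(s² + 49)²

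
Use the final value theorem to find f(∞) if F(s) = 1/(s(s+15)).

f(∞) = lim_{s→0} s·1/(s(s+15)) = lim_{s→0} 1/(s+15) = 1/15 = 1/15

Final answer: 1/15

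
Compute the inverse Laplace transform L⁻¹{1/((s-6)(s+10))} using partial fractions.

Decompose: A/(s-6) + B/(s+10). A = 1/16, B = -1/16. f(t) = (e^(6t) - e^(-10t))/16

Final answer: (e^(6t) - e^(-10t))/16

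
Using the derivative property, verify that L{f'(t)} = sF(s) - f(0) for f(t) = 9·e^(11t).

f'(t) = 99e^(11t). Direct: L{f'(t)} = 99/(s-11). Property: s·9/(s-11) - 9 = (9s - 9(s-11))/(s-11) = 99/(s-11). ✓

Final answer: 99/(s-11)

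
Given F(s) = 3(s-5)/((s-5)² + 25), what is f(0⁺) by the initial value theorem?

f(0⁺) = lim_{s→∞} sF(s) = lim_{s→∞} 3s(s-5)/((s-5)² + 25) = 3

Final answer: 3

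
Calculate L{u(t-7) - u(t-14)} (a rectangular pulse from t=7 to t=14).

L{u(t-a)} = e^(-as)/s. L{u(t-7) - u(t-14)} = (e^(-7s) - e^(-14s))/s

Final answer: (e^(-7s) - e^(-14s))/s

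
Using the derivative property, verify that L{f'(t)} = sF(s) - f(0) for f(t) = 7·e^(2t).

f'(t) = 14e^(2t). Direct: L{f'(t)} = 14/(s-2). Property: s·7/(s-2) - 7 = (7s - 7(s-2))/(s-2) = 14/(s-2). ✓

Final answer: 14/(s-2)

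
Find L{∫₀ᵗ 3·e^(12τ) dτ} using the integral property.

L{∫₀ᵗ f(τ)dτ} = F(s)/s with F(s) = 3/(s-12), so L{∫₀ᵗ 3·e^(12τ) dτ} = 3/(s(s-12))

Final answer: 3/(s(s-12))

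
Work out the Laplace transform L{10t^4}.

L{10t^4} = 10 · L{t^4} = 10 · 24/s^5 = 240/s^5

Final answer: 240/s^5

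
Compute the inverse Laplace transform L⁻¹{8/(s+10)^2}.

L⁻¹{n!/(s-a)^(n+1)} = t^n·e^(at) with n=1, a=-10. So L⁻¹{1/(s+10)^2} = t·e^(-10t), and L⁻¹{8/(s+10)^2} = (8/1)·t·e^(-10t) = 8·t·e^(-10t)

Final answer: 8·t·e^(-10t)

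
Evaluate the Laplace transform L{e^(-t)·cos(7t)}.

L{e^(at)·cos(ωt)} = (s-a)/((s-a)² + ω²), so L{e^(-t)·cos(7t)} = (s+1)/((s+1)² + 49)

Final answer: (s+1)/((s+1)² + 49)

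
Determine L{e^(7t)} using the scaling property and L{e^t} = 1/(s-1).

Using L{f(at)} = (1/a)F(s/a) with a=7 and f(t) = e^t: L{e^(7t)} = (1/7) · 1/((s/7)-1) = (1/7) · 7/(s-7) = 1/(s-7)

Final answer: 1/(s-7)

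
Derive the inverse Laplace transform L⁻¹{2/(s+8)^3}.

L⁻¹{n!/(s-a)^(n+1)} = t^n·e^(at), so L⁻¹{2/(s+8)^3} = t^2·e^(-8t)

Final answer: t^2·e^(-8t)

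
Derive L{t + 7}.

L{t + 7} = L{t} + 7·L{1} = 1/s² + 7/s

Final answer: 1/s² + 7/s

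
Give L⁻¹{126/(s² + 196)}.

This is the form c·a/(s² + a²) with a = 14, c = 9. L⁻¹ = 9·sin(14t)

Final answer: 9·sin(14t)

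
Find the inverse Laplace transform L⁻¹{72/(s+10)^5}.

L⁻¹{n!/(s-a)^(n+1)} = t^n·e^(at) with n=4, a=-10. So L⁻¹{24/(s+10)^5} = t^4·e^(-10t), and L⁻¹{72/(s+10)^5} = (72/24)·t^4·e^(-10t) = 3·t^4·e^(-10t)

Final answer: 3·t^4·e^(-10t)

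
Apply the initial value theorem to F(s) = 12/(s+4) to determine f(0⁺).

f(0⁺) = lim_{s→∞} s·12/(s+4) = lim_{s→∞} 12s/(s+4) = 12

Final answer: 12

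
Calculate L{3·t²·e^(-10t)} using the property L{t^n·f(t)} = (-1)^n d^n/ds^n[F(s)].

L{e^(-10t)} = 1/(s+10). d/ds[1/(s+10)] = -1/(s+10)². d²/ds²[1/(s+10)] = 2/(s+10)³. So L{t²·e^(-10t)} = (-1)² · 2/(s+10)³ = 2/(s+10)³. Then L{3·t²·e^(-10t)} = 3·2/(s+10)³ = 6/(s+10)³

Final answer: 6/(s+10)³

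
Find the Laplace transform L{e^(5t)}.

L{e^(at)} = 1/(s-a), so L{e^(5t)} = 1/(s-5)

Final answer: 1/(s-5)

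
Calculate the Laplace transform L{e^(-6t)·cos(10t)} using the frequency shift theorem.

Frequency shift: L{e^(at)f(t)} = F(s-a). L{e^(-6t)·cos(10t)} = (s+6)/((s+6)² + 100)

Final answer: (s+6)/((s+6)² + 100)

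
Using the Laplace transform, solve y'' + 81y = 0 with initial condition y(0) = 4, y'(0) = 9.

L{y''} + 81L{y} = 0. s²Y - 4s - 9 + 81Y = 0. Y(s² + 81) = 4s + 9. Y = (4s + 9)/(s² + 81). Inverting: y(t) = 4cos(9t) + sin(9t)

Final answer: y(t) = 4cos(9t) + sin(9t)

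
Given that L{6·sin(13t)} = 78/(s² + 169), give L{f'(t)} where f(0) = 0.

L{f'(t)} = s·F(s) - f(0) = s·78/(s² + 169) - 0 = 78s/(s² + 169)

Final answer: 78s/(s² + 169)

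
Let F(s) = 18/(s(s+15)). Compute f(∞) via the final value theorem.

f(∞) = lim_{s→0} s·18/(s(s+15)) = lim_{s→0} 18/(s+15) = 18/15 = 6/5

Final answer: 6/5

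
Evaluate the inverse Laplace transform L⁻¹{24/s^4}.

L⁻¹{n!/s^(n+1)} = t^n with n=3. So L⁻¹{6/s^4} = t^3, and L⁻¹{24/s^4} = (24/6)·t^3 = 4·t^3

Final answer: 4·t^3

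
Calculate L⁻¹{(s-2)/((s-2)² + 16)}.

Using frequency shift: L⁻¹{(s-a)/((s-a)² + b²)} = e^(at)cos(bt). Here a=2, b=4

Final answer: e^(2t)·cos(4t)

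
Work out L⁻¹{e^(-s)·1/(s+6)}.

L⁻¹{1/(s+6)} = e^(-6t). By the time shift theorem, L⁻¹{e^(-as)F(s)} = u(t-a)f(t-a) with a=1, so L⁻¹{e^(-s)·1/(s+6)} = u(t-1)·e^(-6(t-1))

Final answer: u(t-1)·e^(-6(t-1))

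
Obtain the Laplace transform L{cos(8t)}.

L{cos(ωt)} = s/(s² + ω²), so L{cos(8t)} = s/(s² + 64)

Final answer: s/(s² + 64)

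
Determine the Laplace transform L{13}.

L{13} = 13 · L{1} = 13/s

Final answer: 13/s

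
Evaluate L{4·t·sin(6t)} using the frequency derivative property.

L{sin(6t)} = 6/(s² + 36). By L{t·f(t)} = -F'(s): -d/ds[6/(s² + 36)] = -(6)·(-2s)/(s² + 36)² = 12s/(s² + 36)². Then L{4·t·sin(6t)} = 4·12s/(s² + 36)² = 48s/(s² + 36)²

Final answer: 48s/(s² + 36)²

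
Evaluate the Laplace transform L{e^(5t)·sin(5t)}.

L{e^(at)·sin(ωt)} = ω/((s-a)² + ω²), so L{e^(5t)·sin(5t)} = 5/((s-5)² + 25)

Final answer: 5/((s-5)² + 25)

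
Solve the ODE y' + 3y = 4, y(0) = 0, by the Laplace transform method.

sY + 3Y = 4/s. Y = 4/(s(s+3)). Partial fractions: Y = 4/3/s - 4/3/(s+3)

Final answer: y(t) = 4/3(1 - e^(-3t))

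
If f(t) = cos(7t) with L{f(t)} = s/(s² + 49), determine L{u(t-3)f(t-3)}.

Time shift theorem: L{u(t-a)f(t-a)} = e^(-as)F(s). Here a=3, F(s) = s/(s² + 49), so L{u(t-3)f(t-3)} = e^(-3s)·s/(s² + 49)

Final answer: e^(-3s)·s/(s² + 49)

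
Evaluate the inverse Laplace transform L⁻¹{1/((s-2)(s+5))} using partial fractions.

Decompose: A/(s-2) + B/(s+5). A = 1/7, B = -1/7. f(t) = (e^(2t) - e^(-5t))/7

Final answer: (e^(2t) - e^(-5t))/7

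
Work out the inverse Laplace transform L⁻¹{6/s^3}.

L⁻¹{n!/s^(n+1)} = t^n with n=2. So L⁻¹{2/s^3} = t^2, and L⁻¹{6/s^3} = (6/2)·t^2 = 3·t^2

Final answer: 3·t^2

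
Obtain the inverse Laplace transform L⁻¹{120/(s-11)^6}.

L⁻¹{n!/(s-a)^(n+1)} = t^n·e^(at), so L⁻¹{120/(s-11)^6} = t^5·e^(11t)

Final answer: t^5·e^(11t)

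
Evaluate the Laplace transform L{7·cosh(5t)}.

L{cosh(ωt)} = s/(s² - ω²), so L{cosh(5t)} = s/(s² - 25). Then L{7·cosh(5t)} = 7·s/(s² - 25) = 7s/(s² - 25)

Final answer: 7s/(s² - 25)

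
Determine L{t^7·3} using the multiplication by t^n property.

L{3} = 3/s. d^1/ds^1[1/s] = -1/s². d^2/ds^2[1/s] = 2/s^3. d^3/ds^3[1/s] = -6/s^4. d^4/ds^4[1/s] = 24/s^5. d^5/ds^5[1/s] = -120/s^6. d^6/ds^6[1/s] = 720/s^7. d^7/ds^7[1/s] = -5040/s^8. So L{t^7} = (-1)^{7}·-5040/s^8 = 5040/s^8. Then L{t^7·3} = 3·5040/s^8 = 15120/s^8

Final answer: 15120/s^8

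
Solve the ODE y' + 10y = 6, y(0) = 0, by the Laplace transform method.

sY + 10Y = 6/s. Y = 6/(s(s+10)). Partial fractions: Y = 3/5/s - 3/5/(s+10)

Final answer: y(t) = 3/5(1 - e^(-10t))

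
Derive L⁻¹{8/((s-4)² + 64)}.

Form: b/((s-a)² + b²) → e^(at)sin(bt). With a=4, b=8

Final answer: e^(4t)·sin(8t)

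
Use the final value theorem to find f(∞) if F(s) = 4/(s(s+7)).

f(∞) = lim_{s→0} s·4/(s(s+7)) = lim_{s→0} 4/(s+7) = 4/7 = 4/7

Final answer: 4/7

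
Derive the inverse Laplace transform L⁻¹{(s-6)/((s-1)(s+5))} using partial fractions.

Using partial fractions, f(t) = (-5e^t + 11e^(-5t))/6

Final answer: (-5e^t + 11e^(-5t))/6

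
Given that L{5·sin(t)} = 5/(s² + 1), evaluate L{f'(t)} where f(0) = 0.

L{f'(t)} = s·F(s) - f(0) = s·5/(s² + 1) - 0 = 5s/(s² + 1)

Final answer: 5s/(s² + 1)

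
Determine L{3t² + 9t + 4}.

L{3t² + 9t + 4} = 3·2/s³ + 9/s² + 4/s = 6/s³ + 9/s² + 4/s

Final answer: 6/s³ + 9/s² + 4/s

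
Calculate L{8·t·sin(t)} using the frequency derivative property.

L{sin(t)} = 1/(s² + 1). By L{t·f(t)} = -F'(s): -d/ds[1/(s² + 1)] = -(1)·(-2s)/(s² + 1)² = 2s/(s² + 1)². Then L{8·t·sin(t)} = 8·2s/(s² + 1)² = 16s/(s² + 1)²

Final answer: 16s/(s² + 1)²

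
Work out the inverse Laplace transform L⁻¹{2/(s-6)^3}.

L⁻¹{n!/(s-a)^(n+1)} = t^n·e^(at), so L⁻¹{2/(s-6)^3} = t^2·e^(6t)

Final answer: t^2·e^(6t)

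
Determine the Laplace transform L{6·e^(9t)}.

L{e^(at)} = 1/(s-a), so L{e^(9t)} = 1/(s-9). Then L{6·e^(9t)} = 6/(s-9)

Final answer: 6/(s-9)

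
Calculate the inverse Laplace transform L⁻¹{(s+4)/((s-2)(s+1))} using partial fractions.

Using partial fractions, f(t) = (6e^(2t) - 3e^(-t))/3

Final answer: (6e^(2t) - 3e^(-t))/3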